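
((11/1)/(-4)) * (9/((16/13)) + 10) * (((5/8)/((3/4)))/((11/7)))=-9695/384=-25.25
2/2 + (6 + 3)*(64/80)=41/5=8.20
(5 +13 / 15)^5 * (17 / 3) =89714425856 / 2278125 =39380.82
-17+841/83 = -570/83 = -6.87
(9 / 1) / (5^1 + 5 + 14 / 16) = 24 / 29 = 0.83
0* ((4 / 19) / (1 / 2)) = 0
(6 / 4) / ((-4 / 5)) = -15 / 8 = -1.88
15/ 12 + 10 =45/ 4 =11.25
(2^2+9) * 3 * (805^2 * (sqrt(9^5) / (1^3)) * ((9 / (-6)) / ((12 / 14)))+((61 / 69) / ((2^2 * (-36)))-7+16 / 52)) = -35595166498525 / 3312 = -10747332879.99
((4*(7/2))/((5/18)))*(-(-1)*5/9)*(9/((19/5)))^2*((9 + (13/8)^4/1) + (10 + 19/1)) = 2611162575/369664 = 7063.61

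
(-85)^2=7225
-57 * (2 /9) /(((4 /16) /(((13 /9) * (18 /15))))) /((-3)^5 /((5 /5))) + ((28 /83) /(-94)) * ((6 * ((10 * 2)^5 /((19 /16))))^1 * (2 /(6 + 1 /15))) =-201550112062256 /10536386445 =-19128.96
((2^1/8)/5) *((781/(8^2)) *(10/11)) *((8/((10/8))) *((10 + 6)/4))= 71/5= 14.20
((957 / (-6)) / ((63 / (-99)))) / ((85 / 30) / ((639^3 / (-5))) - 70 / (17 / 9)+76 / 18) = -46693466699121 / 6117288837443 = -7.63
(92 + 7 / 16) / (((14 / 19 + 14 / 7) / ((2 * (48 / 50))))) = 84303 / 1300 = 64.85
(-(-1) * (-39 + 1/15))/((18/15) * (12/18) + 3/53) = -30952/681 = -45.45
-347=-347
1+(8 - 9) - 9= -9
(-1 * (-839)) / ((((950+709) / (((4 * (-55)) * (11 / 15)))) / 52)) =-21115952 / 4977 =-4242.71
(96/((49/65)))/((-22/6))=-18720/539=-34.73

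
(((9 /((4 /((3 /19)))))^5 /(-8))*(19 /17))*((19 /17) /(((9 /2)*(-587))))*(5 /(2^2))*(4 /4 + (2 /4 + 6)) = 119574225 /38128233250816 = 0.00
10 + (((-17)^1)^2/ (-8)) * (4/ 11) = -69/ 22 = -3.14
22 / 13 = 1.69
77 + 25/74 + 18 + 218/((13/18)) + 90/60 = 191767/481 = 398.68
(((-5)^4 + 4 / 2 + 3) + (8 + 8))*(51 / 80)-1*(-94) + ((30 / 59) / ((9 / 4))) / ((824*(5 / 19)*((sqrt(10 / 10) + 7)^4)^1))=188860325471 / 373370880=505.83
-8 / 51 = -0.16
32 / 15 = 2.13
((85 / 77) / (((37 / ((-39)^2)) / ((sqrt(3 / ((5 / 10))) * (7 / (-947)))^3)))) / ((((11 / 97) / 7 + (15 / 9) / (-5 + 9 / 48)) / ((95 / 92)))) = 282902481225 * sqrt(6) / 822473206881874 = 0.00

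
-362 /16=-22.62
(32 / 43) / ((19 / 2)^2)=128 / 15523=0.01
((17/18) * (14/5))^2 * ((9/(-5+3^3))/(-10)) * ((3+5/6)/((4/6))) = -325703/198000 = -1.64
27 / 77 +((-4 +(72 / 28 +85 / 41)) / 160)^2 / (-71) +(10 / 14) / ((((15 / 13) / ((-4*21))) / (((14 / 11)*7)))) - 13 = -31350945010387 / 65874113536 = -475.92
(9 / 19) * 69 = 621 / 19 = 32.68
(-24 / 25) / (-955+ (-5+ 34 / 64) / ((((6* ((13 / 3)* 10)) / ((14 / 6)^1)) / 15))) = 3072 / 3057925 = 0.00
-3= -3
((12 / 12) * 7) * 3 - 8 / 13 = 265 / 13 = 20.38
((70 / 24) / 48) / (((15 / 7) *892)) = 49 / 1541376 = 0.00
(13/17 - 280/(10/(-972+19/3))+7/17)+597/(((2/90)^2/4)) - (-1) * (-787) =247959595/51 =4861952.84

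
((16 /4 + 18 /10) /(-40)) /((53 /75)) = -0.21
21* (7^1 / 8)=147 / 8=18.38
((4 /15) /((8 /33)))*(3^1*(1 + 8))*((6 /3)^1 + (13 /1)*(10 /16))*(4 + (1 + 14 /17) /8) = 2766555 /2176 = 1271.39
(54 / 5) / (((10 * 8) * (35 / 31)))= 837 / 7000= 0.12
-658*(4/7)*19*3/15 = -1428.80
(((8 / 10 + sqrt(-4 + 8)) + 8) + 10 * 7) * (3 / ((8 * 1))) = 303 / 10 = 30.30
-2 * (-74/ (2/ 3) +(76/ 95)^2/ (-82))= 227566/ 1025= 222.02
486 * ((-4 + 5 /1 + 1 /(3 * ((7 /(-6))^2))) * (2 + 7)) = 266814 /49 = 5445.18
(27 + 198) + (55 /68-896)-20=-46933 /68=-690.19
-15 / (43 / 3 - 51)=9 / 22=0.41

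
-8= -8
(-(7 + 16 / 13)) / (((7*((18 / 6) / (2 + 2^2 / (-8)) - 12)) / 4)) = 0.47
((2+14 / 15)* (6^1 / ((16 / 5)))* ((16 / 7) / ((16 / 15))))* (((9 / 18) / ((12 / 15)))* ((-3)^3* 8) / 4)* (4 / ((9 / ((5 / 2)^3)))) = -309375 / 112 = -2762.28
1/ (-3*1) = -1/ 3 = -0.33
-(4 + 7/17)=-75/17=-4.41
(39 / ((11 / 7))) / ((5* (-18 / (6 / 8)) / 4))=-91 / 110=-0.83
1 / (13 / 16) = 16 / 13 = 1.23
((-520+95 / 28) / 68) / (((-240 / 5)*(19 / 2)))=14465 / 868224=0.02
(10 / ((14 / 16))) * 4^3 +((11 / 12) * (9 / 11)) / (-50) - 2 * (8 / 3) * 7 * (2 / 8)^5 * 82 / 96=1179573583 / 1612800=731.38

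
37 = 37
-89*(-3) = 267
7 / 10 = 0.70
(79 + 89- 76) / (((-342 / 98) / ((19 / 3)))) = -4508 / 27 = -166.96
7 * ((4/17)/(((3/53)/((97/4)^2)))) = 17111.47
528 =528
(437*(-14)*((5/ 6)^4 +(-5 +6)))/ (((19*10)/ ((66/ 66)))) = -309281/ 6480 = -47.73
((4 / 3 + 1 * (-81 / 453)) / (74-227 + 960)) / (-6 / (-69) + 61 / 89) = 1070581 / 577967751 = 0.00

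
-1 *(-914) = 914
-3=-3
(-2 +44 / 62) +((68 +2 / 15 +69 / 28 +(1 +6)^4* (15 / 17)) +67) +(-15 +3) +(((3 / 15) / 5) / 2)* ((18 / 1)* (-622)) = 2234335121 / 1106700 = 2018.92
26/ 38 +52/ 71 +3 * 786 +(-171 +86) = 3068188/ 1349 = 2274.42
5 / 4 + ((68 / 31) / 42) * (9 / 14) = 7799 / 6076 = 1.28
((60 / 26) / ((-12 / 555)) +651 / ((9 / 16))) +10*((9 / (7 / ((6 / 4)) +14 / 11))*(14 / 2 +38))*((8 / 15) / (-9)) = 3860963 / 3822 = 1010.19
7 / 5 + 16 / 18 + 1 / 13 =1384 / 585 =2.37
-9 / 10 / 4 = -9 / 40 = -0.22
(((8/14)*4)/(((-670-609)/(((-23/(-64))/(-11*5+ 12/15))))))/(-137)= -115/1329592124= -0.00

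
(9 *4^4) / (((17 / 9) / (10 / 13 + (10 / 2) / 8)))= 375840 / 221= 1700.63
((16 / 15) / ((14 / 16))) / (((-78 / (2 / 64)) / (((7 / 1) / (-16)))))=1 / 4680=0.00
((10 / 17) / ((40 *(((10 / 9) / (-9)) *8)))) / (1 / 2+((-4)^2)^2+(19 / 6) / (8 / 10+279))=-339957 / 5856584320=-0.00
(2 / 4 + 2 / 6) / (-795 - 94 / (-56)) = -0.00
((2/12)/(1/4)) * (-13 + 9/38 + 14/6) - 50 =-9739/171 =-56.95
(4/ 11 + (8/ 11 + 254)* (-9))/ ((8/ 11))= -12607/ 4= -3151.75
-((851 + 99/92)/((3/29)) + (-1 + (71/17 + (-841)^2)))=-3357224119/4692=-715520.91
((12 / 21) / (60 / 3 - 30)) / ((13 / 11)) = -22 / 455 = -0.05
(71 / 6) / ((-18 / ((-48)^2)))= -4544 / 3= -1514.67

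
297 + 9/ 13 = 3870/ 13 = 297.69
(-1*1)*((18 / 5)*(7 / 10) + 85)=-2188 / 25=-87.52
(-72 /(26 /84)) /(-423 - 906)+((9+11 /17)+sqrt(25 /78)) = 5 * sqrt(78) /78+961612 /97903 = 10.39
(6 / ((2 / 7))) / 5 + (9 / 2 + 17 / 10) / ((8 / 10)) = 239 / 20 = 11.95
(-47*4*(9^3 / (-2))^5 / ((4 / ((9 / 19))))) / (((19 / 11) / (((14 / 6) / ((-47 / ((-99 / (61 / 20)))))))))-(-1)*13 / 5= 117713107496815489709 / 880840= 133637331974950.60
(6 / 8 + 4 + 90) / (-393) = -0.24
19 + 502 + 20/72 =9383/18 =521.28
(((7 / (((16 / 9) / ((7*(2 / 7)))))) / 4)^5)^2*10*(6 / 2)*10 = 73869771891134313675 / 281474976710656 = 262438.15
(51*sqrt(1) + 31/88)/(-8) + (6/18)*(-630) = -152359/704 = -216.42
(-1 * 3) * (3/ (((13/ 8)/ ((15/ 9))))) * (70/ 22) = -4200/ 143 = -29.37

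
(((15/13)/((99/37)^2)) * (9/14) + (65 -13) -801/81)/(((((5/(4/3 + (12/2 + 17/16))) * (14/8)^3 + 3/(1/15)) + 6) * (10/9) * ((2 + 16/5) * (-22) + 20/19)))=-4928088197/796739169072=-0.01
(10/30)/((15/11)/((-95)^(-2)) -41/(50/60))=55/2022507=0.00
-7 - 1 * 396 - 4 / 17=-6855 / 17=-403.24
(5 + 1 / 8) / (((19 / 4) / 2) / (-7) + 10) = 287 / 541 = 0.53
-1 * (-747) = 747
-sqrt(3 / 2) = -sqrt(6) / 2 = -1.22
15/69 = 5/23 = 0.22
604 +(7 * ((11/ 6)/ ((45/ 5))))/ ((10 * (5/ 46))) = 817171/ 1350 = 605.31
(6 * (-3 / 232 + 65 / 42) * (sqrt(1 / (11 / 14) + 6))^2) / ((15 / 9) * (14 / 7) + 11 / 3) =149540 / 15631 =9.57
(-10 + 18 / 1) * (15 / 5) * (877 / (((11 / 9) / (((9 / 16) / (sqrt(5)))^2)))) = 1917999 / 1760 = 1089.77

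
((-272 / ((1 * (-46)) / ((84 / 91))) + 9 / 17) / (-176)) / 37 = -30435 / 33100496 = -0.00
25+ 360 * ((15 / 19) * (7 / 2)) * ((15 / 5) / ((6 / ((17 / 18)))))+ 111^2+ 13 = 243746 / 19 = 12828.74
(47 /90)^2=2209 /8100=0.27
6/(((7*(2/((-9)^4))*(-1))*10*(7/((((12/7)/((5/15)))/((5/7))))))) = -354294/1225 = -289.22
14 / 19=0.74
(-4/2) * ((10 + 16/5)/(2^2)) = -33/5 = -6.60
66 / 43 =1.53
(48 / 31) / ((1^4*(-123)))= -16 / 1271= -0.01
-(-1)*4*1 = 4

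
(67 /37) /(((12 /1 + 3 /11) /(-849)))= -208571 /1665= -125.27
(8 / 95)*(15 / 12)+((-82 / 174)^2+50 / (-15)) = -432293 / 143811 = -3.01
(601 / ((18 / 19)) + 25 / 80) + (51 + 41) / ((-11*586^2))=86309748271 / 135984816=634.70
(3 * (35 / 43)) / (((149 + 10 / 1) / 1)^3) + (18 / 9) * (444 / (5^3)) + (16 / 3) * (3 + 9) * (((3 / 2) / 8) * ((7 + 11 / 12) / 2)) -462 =-5868070764001 / 14403849750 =-407.40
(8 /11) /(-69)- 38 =-28850 /759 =-38.01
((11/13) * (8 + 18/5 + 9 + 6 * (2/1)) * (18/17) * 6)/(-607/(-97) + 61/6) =10245528/960245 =10.67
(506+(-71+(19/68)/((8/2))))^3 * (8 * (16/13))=127479494537863/157216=810855730.57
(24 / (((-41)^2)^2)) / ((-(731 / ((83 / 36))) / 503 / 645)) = -417490 / 48037937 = -0.01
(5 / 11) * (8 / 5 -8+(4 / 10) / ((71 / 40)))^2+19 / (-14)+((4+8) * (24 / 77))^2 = 29.96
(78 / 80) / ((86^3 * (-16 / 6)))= -117 / 203537920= -0.00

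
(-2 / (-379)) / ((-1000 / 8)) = -2 / 47375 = -0.00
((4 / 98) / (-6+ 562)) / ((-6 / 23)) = -0.00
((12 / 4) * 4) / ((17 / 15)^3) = 8.24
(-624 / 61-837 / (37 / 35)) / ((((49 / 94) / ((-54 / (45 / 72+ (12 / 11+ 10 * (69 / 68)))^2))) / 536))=11021687157802641408 / 34831929903337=316424.82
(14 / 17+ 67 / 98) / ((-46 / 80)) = -2.62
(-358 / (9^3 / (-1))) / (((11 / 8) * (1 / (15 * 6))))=28640 / 891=32.14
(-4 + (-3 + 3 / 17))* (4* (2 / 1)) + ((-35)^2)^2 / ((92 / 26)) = 331595437 / 782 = 424035.09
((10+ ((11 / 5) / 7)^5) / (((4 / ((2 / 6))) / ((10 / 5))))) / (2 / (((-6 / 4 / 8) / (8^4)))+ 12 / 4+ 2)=-525379801 / 13766718743750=-0.00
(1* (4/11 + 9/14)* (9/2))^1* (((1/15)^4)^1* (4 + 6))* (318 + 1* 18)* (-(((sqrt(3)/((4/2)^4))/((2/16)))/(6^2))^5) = -31* sqrt(3)/22170931200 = -0.00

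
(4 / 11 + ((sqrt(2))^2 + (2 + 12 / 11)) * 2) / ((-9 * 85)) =-116 / 8415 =-0.01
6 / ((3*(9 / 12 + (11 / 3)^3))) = 216 / 5405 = 0.04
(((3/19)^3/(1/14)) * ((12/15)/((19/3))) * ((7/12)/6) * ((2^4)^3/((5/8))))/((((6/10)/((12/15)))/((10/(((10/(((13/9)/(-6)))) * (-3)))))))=41746432/87966675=0.47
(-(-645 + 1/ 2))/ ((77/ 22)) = 184.14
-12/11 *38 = -456/11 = -41.45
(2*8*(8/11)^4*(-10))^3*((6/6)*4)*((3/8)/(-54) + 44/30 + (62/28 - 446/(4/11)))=86737119244588574310400/197720987733423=438684432.23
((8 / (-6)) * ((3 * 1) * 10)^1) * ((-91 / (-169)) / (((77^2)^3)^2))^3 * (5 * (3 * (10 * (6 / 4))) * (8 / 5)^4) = -294912 / 2625258343562519061059494281660535084626285132240268592005806974418095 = -0.00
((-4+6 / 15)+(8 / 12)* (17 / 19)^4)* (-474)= 979935592 / 651605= 1503.88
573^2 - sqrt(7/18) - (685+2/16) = 327643.25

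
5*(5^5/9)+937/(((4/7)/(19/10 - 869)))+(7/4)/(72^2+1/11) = -5830610094019/4105800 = -1420091.11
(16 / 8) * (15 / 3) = 10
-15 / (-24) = 5 / 8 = 0.62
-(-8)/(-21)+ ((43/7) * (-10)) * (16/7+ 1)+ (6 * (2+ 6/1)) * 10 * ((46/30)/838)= -12401098/61593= -201.34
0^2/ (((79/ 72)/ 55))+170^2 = 28900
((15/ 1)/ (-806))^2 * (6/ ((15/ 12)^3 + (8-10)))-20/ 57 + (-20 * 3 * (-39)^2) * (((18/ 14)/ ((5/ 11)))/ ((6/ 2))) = -5575853346968/ 64801191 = -86045.54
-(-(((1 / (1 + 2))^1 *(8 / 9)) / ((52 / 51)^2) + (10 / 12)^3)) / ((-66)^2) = 31529 / 159011424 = 0.00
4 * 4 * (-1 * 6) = -96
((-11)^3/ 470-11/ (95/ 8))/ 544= -33561/ 4857920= -0.01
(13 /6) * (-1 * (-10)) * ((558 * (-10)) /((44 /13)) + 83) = -1119430 /33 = -33922.12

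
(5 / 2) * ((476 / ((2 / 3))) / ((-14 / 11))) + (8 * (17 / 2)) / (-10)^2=-70091 / 50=-1401.82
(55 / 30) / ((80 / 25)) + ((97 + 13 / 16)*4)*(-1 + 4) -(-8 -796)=189919 / 96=1978.32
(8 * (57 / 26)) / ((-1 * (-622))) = 114 / 4043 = 0.03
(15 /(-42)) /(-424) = 5 /5936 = 0.00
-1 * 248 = -248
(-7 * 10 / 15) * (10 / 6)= -70 / 9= -7.78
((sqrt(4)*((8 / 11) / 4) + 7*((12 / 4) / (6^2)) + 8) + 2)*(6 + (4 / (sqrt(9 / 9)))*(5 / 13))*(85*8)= 24073700 / 429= 56115.85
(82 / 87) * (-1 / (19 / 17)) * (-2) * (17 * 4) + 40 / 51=1081656 / 9367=115.48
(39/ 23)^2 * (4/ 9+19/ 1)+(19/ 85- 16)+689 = 32785371/ 44965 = 729.13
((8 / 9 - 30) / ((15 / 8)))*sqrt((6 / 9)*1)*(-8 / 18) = 5.63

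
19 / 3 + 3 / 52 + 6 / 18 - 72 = -10183 / 156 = -65.28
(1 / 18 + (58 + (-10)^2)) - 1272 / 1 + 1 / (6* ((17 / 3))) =-170429 / 153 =-1113.92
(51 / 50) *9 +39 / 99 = 9.57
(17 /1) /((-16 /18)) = -153 /8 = -19.12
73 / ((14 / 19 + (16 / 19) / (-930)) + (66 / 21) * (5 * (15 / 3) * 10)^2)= 4514685 / 12148170514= 0.00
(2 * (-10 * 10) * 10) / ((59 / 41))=-82000 / 59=-1389.83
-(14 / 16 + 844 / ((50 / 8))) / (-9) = 9061 / 600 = 15.10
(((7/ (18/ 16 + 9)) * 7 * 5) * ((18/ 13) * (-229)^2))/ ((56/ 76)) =278986120/ 117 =2384496.75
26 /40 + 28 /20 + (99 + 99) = 4001 /20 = 200.05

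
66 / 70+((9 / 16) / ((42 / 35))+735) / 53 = 879693 / 59360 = 14.82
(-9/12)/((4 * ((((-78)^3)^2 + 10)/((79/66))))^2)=-6241/4712830525110642083700722688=-0.00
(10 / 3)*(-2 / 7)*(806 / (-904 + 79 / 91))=41912 / 49311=0.85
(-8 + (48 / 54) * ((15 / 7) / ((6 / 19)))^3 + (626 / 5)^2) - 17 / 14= 2460888949 / 154350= 15943.56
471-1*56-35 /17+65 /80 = 112541 /272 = 413.75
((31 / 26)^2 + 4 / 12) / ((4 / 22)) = 39149 / 4056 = 9.65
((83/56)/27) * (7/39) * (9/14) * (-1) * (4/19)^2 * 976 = -81008/295659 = -0.27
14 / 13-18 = -16.92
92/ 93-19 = -1675/ 93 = -18.01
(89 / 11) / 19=89 / 209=0.43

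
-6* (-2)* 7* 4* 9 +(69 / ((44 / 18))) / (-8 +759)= 49963149 / 16522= 3024.04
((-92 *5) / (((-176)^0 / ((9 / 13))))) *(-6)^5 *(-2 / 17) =-64385280 / 221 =-291336.11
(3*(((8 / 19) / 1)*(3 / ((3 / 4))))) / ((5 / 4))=384 / 95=4.04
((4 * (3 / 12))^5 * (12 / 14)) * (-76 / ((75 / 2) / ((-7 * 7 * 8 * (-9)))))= -153216 / 25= -6128.64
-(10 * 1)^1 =-10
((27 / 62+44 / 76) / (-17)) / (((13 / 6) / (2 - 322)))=1147200 / 130169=8.81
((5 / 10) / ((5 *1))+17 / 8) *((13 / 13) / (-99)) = -89 / 3960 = -0.02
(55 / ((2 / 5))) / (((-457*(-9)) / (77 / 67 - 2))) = -5225 / 183714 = -0.03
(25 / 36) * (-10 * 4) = -250 / 9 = -27.78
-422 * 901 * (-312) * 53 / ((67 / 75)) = 471551324400 / 67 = 7038079468.66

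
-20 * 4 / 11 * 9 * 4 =-2880 / 11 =-261.82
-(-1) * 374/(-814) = -17/37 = -0.46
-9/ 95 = -0.09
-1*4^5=-1024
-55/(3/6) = -110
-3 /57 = -1 /19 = -0.05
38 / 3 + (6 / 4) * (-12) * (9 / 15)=28 / 15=1.87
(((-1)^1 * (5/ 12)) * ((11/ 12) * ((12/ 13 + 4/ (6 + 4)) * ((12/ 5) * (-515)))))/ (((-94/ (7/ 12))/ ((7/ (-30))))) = 2387231/ 2639520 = 0.90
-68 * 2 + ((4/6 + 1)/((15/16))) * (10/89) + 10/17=-1841182/13617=-135.21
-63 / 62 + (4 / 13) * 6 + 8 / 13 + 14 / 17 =31089 / 13702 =2.27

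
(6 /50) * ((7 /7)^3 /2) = 3 /50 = 0.06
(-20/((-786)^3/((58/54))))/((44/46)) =3335/72109766916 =0.00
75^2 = 5625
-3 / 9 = -1 / 3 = -0.33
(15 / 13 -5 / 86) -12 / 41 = 36809 / 45838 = 0.80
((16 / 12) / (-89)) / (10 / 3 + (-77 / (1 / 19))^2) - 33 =-18858820633 / 571479413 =-33.00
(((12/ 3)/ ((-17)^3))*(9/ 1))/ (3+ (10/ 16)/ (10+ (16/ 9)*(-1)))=-7104/ 2982191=-0.00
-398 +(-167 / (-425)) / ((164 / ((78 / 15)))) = -69349329 / 174250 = -397.99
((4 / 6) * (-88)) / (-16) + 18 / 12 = 31 / 6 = 5.17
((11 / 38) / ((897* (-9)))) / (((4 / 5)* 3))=-55 / 3681288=-0.00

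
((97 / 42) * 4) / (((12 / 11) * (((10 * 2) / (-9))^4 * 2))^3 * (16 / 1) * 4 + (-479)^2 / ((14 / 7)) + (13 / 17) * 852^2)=30611442608873676 / 34163353150644112466351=0.00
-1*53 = -53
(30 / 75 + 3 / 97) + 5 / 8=1.06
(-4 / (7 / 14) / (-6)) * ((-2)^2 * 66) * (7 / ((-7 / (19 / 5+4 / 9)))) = -67232 / 45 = -1494.04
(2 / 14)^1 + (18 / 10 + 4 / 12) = 239 / 105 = 2.28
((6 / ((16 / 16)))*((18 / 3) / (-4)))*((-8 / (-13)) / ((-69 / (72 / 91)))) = 1728 / 27209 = 0.06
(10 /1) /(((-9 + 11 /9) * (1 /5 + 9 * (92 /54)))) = -135 /1631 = -0.08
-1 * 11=-11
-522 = -522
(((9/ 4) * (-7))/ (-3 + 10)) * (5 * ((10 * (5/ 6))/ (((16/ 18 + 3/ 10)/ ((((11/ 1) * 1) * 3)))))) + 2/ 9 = -5011447/ 1926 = -2602.00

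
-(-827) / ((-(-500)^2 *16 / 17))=-14059 / 4000000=-0.00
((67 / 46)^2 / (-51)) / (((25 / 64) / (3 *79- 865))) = 45105472 / 674475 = 66.87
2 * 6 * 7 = 84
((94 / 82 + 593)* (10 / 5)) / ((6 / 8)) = 64960 / 41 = 1584.39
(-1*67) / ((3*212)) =-67 / 636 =-0.11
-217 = -217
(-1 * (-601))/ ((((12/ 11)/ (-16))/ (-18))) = 158664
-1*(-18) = 18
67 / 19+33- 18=352 / 19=18.53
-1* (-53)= 53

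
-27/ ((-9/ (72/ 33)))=72/ 11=6.55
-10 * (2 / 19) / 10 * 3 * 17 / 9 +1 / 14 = -419 / 798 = -0.53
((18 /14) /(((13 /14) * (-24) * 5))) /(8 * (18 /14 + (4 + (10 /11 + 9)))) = -77 /811200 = -0.00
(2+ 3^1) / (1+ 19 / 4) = 20 / 23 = 0.87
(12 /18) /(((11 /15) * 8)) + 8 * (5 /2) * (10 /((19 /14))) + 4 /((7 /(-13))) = 819593 /5852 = 140.05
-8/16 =-1/2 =-0.50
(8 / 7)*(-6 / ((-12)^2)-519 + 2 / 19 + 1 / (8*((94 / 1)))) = -22243633 / 37506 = -593.07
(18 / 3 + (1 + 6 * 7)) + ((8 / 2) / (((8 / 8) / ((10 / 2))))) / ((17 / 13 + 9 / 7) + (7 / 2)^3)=1636509 / 33101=49.44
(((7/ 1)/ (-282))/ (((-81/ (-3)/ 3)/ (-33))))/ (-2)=-77/ 1692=-0.05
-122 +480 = 358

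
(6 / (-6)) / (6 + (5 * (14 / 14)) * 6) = -1 / 36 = -0.03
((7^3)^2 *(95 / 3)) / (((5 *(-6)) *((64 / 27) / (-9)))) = 60353937 / 128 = 471515.13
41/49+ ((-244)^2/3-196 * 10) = 2629267/147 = 17886.17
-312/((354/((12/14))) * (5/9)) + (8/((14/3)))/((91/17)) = -1.04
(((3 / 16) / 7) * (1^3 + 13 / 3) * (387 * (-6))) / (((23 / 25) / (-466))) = 27051300 / 161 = 168020.50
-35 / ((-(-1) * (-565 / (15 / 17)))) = 105 / 1921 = 0.05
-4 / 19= -0.21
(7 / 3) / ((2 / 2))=7 / 3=2.33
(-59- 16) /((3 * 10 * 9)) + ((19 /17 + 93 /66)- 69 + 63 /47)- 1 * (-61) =-4.41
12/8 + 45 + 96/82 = 3909/82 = 47.67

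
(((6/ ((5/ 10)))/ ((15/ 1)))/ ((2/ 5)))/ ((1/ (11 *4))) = 88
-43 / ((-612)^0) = -43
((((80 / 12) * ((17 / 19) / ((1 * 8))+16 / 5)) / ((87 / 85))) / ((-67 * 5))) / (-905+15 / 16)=114104 / 1602013215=0.00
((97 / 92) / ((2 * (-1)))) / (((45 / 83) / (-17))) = 136867 / 8280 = 16.53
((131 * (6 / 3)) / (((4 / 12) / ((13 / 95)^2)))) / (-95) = -132834 / 857375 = -0.15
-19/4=-4.75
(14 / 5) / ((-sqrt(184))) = -7 * sqrt(46) / 230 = -0.21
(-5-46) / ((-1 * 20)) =51 / 20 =2.55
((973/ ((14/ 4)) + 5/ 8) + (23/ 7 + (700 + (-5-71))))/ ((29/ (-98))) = -355117/ 116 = -3061.35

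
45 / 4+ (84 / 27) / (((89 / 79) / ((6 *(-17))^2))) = 10232293 / 356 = 28742.40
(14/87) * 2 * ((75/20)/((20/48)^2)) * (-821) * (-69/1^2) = 57102192/145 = 393808.22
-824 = -824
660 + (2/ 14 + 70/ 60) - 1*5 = 27565/ 42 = 656.31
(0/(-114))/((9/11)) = 0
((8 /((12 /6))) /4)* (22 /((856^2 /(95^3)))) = 9431125 /366368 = 25.74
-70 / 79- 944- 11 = -75515 / 79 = -955.89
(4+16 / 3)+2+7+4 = 67 / 3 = 22.33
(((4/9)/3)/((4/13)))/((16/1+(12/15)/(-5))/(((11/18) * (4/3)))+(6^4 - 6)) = 325/883872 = 0.00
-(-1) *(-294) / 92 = -147 / 46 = -3.20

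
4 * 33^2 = 4356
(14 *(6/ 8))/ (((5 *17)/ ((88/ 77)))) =12/ 85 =0.14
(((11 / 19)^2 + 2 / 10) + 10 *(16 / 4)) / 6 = 36583 / 5415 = 6.76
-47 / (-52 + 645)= -47 / 593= -0.08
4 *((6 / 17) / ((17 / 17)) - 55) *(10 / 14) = -156.13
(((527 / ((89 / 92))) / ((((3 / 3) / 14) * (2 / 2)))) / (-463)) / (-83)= 0.20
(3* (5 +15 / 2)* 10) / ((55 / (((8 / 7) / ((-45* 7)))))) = -40 / 1617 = -0.02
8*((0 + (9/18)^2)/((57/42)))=28/19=1.47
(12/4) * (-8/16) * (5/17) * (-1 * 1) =15/34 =0.44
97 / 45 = 2.16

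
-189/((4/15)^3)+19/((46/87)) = -14618229/1472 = -9930.86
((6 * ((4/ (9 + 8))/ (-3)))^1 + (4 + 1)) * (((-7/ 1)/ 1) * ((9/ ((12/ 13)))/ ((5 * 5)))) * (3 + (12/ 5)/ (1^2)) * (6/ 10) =-1702701/ 42500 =-40.06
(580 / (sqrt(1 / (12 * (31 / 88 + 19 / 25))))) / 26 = 29 * sqrt(161502) / 143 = 81.50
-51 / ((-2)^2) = -51 / 4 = -12.75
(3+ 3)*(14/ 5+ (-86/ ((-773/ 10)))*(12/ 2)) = 56.85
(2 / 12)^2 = 0.03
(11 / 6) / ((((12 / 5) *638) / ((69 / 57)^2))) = 2645 / 1507536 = 0.00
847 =847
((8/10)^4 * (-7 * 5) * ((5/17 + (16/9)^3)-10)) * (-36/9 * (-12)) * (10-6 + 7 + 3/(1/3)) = 5809291264/103275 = 56250.70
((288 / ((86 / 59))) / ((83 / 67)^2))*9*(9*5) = 15446110320 / 296227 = 52142.82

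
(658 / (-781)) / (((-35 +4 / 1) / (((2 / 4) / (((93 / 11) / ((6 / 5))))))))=658 / 341155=0.00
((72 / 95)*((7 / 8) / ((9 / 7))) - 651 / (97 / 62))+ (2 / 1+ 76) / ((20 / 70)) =-1313942 / 9215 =-142.59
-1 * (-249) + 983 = 1232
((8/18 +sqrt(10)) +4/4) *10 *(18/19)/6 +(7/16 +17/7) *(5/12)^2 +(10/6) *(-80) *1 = -13335415/102144 +30 *sqrt(10)/19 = -125.56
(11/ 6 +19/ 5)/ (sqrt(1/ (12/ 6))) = 169*sqrt(2)/ 30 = 7.97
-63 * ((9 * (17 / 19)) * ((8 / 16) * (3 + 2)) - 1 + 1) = -48195 / 38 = -1268.29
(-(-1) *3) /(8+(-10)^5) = -0.00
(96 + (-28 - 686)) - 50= -668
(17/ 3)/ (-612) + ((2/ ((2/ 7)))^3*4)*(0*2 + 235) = 34821359/ 108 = 322419.99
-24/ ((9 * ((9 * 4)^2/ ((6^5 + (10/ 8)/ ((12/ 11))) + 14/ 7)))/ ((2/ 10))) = -373399/ 116640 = -3.20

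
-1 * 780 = -780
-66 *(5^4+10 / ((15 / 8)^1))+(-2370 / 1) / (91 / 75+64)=-203653132 / 4891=-41638.34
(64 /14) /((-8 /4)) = -16 /7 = -2.29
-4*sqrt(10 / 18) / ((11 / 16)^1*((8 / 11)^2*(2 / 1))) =-11*sqrt(5) / 6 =-4.10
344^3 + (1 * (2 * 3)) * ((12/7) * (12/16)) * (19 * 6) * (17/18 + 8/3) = 284975318/7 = 40710759.71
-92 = -92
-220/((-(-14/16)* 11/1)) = -160/7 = -22.86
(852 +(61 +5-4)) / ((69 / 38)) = 34732 / 69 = 503.36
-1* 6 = -6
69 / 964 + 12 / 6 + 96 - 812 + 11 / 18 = -6188741 / 8676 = -713.32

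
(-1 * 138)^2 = 19044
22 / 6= 11 / 3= 3.67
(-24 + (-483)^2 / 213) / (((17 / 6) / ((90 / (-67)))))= -41071860 / 80869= -507.88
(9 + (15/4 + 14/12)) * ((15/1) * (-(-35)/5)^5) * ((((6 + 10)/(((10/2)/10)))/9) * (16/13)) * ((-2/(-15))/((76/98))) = 17604055168/6669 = 2639684.39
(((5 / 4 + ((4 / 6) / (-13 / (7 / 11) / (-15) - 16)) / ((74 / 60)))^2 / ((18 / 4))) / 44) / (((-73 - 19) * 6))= -76145643025 / 5655557650634496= -0.00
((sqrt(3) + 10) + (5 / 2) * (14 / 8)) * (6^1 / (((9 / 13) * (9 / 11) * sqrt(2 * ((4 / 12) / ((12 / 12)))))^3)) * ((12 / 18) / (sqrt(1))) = 2924207 * sqrt(2) / 59049 + 336283805 * sqrt(6) / 1417176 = 651.28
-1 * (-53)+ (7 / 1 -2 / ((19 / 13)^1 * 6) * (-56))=4148 / 57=72.77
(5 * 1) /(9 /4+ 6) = 20 /33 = 0.61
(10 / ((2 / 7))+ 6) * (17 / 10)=697 / 10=69.70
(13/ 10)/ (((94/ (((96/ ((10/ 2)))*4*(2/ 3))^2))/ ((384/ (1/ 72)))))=5888802816/ 5875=1002349.42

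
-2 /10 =-1 /5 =-0.20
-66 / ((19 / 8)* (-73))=0.38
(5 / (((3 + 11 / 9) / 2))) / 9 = 5 / 19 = 0.26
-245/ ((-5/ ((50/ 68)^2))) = 30625/ 1156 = 26.49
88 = 88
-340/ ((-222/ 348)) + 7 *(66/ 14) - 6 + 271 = 30746/ 37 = 830.97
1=1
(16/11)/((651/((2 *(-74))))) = -0.33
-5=-5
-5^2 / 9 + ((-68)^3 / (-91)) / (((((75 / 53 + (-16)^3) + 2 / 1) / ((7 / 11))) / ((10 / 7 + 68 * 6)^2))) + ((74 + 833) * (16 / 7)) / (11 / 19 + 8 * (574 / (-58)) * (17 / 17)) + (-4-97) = -90193.75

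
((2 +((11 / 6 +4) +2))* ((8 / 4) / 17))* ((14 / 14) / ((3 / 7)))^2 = 2891 / 459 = 6.30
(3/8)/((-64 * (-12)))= 1/2048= 0.00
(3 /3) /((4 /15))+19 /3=121 /12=10.08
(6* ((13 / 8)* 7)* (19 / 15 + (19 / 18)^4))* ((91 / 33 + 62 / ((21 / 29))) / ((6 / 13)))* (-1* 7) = -2119572266539 / 9237888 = -229443.38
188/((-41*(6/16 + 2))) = -1504/779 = -1.93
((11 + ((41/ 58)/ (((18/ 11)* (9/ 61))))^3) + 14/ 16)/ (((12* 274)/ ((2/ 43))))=30672440291071/ 58640719878266112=0.00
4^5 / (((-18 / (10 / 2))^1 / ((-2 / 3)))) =5120 / 27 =189.63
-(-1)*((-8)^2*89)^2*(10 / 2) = 162222080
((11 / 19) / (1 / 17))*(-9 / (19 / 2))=-9.32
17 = 17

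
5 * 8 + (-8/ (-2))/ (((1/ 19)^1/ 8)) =648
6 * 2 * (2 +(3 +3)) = 96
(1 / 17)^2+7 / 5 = 2028 / 1445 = 1.40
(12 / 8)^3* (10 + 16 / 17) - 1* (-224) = 17743 / 68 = 260.93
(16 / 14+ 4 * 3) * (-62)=-814.86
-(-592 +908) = -316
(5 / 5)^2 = 1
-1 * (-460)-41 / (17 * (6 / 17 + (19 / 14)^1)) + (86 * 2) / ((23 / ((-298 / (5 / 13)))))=-249731206 / 46805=-5335.57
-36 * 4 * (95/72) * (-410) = 77900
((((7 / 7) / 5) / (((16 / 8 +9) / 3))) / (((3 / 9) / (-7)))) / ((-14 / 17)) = 153 / 110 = 1.39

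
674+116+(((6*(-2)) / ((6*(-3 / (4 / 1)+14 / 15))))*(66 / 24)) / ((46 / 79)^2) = 742205 / 1058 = 701.52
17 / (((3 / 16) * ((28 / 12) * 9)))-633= -39607 / 63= -628.68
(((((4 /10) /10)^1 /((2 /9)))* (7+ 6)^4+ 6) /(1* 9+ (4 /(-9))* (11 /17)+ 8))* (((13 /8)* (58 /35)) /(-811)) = -1.02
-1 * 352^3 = -43614208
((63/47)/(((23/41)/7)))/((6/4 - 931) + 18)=-36162/1970663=-0.02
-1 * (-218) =218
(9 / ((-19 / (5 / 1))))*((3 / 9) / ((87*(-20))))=1 / 2204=0.00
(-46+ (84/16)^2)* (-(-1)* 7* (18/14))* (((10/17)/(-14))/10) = 2655/3808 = 0.70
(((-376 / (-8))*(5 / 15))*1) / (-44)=-47 / 132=-0.36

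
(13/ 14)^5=371293/ 537824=0.69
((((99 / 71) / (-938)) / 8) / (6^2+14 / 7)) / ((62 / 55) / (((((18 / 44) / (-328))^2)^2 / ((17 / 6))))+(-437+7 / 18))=-9743085 / 2629897357808139225143344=-0.00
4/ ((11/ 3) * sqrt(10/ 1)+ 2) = -36/ 587+ 66 * sqrt(10)/ 587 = 0.29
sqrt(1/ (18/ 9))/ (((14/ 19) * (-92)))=-19 * sqrt(2)/ 2576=-0.01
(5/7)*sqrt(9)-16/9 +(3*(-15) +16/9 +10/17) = -5030/119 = -42.27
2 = 2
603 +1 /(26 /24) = 7851 /13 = 603.92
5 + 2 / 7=37 / 7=5.29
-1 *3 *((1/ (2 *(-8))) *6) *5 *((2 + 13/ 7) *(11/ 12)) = 4455/ 224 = 19.89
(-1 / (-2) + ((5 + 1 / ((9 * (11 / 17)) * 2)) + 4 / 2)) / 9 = 751 / 891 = 0.84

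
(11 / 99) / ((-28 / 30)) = -5 / 42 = -0.12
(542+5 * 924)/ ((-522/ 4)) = -356/ 9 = -39.56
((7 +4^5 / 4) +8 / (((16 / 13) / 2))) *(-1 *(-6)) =1656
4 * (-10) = -40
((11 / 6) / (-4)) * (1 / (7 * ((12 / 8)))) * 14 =-11 / 18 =-0.61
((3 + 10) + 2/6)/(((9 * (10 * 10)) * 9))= 2/1215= 0.00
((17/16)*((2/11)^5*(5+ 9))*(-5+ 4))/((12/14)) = -1666/483153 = -0.00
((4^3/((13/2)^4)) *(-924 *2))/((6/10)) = -3153920/28561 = -110.43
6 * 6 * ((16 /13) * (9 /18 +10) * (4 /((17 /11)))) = 266112 /221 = 1204.13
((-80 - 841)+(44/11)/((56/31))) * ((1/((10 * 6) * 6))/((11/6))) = -12863/9240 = -1.39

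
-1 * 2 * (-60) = 120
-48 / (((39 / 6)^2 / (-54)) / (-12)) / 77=-124416 / 13013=-9.56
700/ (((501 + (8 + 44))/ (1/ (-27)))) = -100/ 2133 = -0.05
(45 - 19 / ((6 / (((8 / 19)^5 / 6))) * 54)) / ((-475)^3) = -1425056039 / 3393919259015625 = -0.00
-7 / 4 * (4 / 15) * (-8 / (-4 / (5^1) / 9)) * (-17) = 714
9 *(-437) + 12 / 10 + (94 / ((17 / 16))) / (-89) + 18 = -29615417 / 7565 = -3914.79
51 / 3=17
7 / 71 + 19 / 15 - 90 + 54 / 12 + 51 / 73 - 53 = -21214451 / 155490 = -136.44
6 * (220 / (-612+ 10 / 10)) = -1320 / 611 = -2.16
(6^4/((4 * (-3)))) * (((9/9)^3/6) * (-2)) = 36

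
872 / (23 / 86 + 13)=74992 / 1141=65.72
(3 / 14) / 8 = 3 / 112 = 0.03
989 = 989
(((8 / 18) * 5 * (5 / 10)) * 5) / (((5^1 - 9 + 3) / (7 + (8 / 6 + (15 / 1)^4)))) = -7595000 / 27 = -281296.30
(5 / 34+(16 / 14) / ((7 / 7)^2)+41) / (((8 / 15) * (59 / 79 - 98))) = -3975675 / 4876144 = -0.82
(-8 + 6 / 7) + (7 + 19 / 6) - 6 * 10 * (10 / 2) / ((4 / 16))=-50273 / 42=-1196.98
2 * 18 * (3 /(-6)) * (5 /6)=-15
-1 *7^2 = -49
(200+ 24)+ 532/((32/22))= 2359/4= 589.75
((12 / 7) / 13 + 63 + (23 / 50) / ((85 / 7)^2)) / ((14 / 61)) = 126604512227 / 460232500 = 275.09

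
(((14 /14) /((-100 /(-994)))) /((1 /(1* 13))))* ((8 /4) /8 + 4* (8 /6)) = 432887 /600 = 721.48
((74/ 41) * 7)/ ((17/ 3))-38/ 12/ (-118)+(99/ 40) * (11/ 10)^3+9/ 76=531531445459/ 93760440000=5.67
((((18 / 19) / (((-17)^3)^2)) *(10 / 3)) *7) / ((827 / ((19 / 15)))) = 0.00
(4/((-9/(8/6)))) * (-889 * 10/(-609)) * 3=-25.95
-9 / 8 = -1.12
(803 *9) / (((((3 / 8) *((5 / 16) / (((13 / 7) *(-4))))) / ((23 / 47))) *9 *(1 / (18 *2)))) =-1475155968 / 1645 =-896751.35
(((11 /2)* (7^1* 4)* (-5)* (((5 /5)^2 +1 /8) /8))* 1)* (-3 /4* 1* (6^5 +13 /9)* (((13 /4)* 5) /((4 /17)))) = 43620811.12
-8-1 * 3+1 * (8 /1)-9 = -12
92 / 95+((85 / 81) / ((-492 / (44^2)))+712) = 670905616 / 946485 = 708.84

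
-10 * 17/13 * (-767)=10030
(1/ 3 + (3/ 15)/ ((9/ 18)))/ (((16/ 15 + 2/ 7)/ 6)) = 231/ 71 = 3.25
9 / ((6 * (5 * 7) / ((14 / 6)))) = 1 / 10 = 0.10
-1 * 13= -13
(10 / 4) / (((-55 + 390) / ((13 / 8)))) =13 / 1072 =0.01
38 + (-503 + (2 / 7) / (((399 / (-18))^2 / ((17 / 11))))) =-633353421 / 1362053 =-465.00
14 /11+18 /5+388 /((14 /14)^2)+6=398.87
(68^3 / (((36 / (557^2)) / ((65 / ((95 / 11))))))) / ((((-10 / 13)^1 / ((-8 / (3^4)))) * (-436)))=-45337391255728 / 7548795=-6005911.04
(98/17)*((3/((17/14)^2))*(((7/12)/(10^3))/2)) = 16807/4913000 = 0.00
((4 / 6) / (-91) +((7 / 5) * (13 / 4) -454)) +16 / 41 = -100528157 / 223860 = -449.07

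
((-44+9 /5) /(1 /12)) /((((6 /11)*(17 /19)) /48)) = -4233504 /85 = -49805.93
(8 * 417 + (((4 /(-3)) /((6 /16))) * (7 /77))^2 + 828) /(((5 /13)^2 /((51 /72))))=29313497681 /1470150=19939.12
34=34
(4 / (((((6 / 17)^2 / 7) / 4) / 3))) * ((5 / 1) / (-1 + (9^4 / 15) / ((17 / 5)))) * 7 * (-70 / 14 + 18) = 894166 / 93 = 9614.69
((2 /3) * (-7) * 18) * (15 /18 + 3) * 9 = -2898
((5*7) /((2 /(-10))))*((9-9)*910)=0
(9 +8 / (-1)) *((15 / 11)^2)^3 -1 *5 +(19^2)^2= 230874133901 / 1771561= 130322.43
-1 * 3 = -3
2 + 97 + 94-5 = 188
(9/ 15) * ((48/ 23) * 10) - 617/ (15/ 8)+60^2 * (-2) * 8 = -19981208/ 345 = -57916.54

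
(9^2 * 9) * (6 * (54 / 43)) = 236196 / 43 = 5492.93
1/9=0.11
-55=-55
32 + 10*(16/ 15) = 128/ 3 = 42.67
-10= -10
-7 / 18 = -0.39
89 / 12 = 7.42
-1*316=-316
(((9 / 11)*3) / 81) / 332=1 / 10956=0.00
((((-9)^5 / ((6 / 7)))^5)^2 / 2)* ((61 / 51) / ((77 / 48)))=897580778574226546397465000000000000000000000000.00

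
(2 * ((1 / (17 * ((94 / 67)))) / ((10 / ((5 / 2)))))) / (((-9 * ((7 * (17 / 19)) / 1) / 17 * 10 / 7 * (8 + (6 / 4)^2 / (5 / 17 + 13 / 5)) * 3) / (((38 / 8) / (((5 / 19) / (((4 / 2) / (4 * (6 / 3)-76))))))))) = 18841673 / 211169467800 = 0.00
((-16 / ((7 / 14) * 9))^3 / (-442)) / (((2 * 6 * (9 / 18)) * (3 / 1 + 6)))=8192 / 4349943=0.00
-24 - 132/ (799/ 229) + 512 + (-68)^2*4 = 15137988/ 799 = 18946.17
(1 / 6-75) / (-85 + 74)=449 / 66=6.80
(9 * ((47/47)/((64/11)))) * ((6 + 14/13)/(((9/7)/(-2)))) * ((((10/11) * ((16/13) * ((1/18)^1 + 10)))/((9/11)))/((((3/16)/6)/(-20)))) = 2051526400/13689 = 149866.78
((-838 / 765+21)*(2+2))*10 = 121816 / 153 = 796.18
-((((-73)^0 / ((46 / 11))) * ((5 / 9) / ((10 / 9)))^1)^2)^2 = -14641 / 71639296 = -0.00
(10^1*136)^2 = 1849600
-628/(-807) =628/807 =0.78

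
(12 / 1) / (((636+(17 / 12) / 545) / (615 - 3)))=48029760 / 4159457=11.55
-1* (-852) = 852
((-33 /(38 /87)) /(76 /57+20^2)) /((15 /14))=-2871 /16340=-0.18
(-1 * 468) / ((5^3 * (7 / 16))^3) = -1916928 / 669921875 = -0.00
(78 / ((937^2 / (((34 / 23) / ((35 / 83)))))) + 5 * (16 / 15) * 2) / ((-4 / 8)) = -45234283576 / 2120295135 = -21.33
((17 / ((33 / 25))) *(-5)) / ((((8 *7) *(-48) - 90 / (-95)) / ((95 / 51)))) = 225625 / 5054346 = 0.04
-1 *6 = -6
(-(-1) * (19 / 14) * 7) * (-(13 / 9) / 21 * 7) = -247 / 54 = -4.57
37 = 37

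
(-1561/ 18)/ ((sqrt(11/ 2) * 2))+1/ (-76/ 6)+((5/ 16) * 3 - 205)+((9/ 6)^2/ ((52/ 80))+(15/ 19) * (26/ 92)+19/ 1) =-16493697/ 90896 - 1561 * sqrt(22)/ 396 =-199.95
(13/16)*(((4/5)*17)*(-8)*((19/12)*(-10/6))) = 4199/18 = 233.28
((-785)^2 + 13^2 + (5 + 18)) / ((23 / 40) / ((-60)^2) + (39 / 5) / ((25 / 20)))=88764048000 / 898583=98782.25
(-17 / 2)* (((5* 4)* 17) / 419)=-2890 / 419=-6.90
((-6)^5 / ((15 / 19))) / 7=-49248 / 35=-1407.09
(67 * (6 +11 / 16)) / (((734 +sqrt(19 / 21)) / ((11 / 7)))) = 86823759 / 90510856 - 78859 * sqrt(399) / 1267151984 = 0.96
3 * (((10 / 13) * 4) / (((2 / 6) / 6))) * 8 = 17280 / 13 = 1329.23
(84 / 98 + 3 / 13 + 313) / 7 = 28582 / 637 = 44.87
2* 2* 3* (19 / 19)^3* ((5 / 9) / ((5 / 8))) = 10.67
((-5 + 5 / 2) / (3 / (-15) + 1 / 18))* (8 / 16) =225 / 26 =8.65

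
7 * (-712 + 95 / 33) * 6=-327614 / 11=-29783.09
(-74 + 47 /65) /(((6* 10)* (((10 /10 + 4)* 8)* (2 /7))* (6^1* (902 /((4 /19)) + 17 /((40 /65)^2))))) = -4763 /1157802750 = -0.00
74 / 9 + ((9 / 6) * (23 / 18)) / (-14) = 4075 / 504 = 8.09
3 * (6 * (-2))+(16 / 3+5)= -77 / 3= -25.67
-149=-149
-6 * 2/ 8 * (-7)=21/ 2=10.50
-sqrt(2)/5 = -0.28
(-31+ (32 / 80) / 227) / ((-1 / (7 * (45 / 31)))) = 2216529 / 7037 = 314.98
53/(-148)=-53/148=-0.36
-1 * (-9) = 9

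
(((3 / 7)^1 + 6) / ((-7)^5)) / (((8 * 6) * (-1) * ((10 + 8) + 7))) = 3 / 9411920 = 0.00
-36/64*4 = -9/4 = -2.25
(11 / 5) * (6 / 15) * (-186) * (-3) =12276 / 25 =491.04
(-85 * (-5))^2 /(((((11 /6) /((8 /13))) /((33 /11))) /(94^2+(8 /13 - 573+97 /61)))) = 170477551080000 /113399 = 1503342631.59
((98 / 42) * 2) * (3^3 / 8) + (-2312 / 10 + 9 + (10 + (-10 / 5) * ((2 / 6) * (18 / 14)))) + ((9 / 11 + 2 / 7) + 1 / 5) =-60369 / 308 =-196.00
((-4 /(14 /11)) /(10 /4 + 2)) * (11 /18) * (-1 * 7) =242 /81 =2.99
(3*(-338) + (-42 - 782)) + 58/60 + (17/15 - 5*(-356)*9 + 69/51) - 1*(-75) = 2424277/170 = 14260.45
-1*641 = -641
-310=-310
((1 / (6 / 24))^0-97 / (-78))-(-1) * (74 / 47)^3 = 6.15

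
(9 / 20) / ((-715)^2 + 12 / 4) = 9 / 10224560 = 0.00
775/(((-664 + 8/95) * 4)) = -73625/252288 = -0.29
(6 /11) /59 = 6 /649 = 0.01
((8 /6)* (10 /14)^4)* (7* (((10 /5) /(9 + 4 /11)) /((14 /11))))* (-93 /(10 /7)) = -937750 /35329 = -26.54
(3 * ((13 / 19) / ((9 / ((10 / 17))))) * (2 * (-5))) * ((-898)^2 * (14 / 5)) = -3029216.26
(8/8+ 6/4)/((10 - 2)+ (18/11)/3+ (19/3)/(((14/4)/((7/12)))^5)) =641520/2193041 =0.29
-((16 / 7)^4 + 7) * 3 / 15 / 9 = -82343 / 108045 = -0.76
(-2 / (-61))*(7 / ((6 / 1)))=7 / 183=0.04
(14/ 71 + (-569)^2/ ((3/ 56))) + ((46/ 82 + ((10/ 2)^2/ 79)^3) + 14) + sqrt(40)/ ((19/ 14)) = 28* sqrt(10)/ 19 + 26021786057270426/ 4305709587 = 6043558.12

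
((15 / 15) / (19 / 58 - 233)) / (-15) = 58 / 202425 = 0.00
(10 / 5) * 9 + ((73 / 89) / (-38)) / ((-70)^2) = 298292327 / 16571800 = 18.00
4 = 4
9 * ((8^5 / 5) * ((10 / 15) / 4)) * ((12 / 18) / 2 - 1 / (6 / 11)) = -14745.60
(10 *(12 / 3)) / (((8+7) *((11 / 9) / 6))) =144 / 11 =13.09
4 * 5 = 20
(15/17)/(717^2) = 5/2913171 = 0.00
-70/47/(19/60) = -4200/893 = -4.70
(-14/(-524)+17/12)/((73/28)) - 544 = -15590933/28689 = -543.45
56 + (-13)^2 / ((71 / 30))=9046 / 71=127.41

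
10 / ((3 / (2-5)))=-10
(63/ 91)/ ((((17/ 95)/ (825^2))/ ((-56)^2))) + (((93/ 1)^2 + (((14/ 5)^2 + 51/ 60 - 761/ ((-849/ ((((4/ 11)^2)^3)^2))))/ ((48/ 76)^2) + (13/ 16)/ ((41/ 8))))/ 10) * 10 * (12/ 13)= 239240940866794051579852410842117/ 28971920752472597842800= 8257683117.07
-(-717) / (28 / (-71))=-50907 / 28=-1818.11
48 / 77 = 0.62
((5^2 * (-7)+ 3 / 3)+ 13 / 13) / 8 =-173 / 8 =-21.62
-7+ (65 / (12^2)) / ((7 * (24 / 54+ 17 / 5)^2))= -23449711 / 3352048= -7.00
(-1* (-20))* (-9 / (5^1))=-36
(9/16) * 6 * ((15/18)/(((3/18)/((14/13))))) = 18.17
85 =85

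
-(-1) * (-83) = -83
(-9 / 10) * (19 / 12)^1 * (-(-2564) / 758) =-36537 / 7580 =-4.82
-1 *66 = -66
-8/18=-4/9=-0.44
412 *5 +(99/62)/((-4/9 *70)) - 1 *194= 1865.95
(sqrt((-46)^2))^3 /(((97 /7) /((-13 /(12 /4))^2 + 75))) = 575061088 /873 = 658718.31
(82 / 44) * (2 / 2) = 41 / 22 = 1.86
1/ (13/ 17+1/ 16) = 272/ 225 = 1.21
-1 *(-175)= 175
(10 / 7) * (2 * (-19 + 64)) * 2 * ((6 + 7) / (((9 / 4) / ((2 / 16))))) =185.71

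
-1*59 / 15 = -59 / 15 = -3.93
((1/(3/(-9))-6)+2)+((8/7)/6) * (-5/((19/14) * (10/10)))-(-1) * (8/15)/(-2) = -757/95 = -7.97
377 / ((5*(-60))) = -377 / 300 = -1.26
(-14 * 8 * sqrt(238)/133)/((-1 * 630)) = 0.02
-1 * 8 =-8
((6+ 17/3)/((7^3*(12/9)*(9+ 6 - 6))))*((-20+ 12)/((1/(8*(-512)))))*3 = 40960/147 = 278.64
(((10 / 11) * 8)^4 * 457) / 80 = 233984000 / 14641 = 15981.42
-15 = -15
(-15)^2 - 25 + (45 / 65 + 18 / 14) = 18380 / 91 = 201.98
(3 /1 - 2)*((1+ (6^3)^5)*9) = 4231664861193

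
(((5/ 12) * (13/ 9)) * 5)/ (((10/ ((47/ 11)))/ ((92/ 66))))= 70265/ 39204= 1.79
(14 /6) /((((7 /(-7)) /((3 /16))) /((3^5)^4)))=-24407490807 /16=-1525468175.44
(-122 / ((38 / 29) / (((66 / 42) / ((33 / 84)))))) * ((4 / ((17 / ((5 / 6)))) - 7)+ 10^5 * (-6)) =216528055372 / 969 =223455165.50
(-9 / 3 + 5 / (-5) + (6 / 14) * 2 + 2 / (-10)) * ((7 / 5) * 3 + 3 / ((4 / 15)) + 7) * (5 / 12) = -17511 / 560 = -31.27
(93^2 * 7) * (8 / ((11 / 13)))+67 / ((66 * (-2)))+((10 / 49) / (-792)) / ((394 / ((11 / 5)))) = 4376144903035 / 7645176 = 572406.04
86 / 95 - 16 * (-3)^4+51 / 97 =-11929453 / 9215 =-1294.57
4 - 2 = 2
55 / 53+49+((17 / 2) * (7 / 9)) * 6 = 14263 / 159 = 89.70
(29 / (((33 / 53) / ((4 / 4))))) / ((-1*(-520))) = 1537 / 17160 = 0.09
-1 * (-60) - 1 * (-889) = 949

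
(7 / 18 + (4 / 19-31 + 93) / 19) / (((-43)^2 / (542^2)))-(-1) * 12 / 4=3514254449 / 6007401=584.99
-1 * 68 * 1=-68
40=40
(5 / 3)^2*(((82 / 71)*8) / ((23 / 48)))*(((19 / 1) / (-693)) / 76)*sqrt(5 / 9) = -65600*sqrt(5) / 10185021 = -0.01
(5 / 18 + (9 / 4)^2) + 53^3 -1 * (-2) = 21439345 / 144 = 148884.34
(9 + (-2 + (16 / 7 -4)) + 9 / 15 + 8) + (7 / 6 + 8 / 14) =3281 / 210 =15.62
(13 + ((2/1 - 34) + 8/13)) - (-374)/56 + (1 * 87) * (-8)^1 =-257605/364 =-707.71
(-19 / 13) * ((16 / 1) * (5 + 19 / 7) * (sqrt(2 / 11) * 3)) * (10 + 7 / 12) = -521208 * sqrt(22) / 1001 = -2442.24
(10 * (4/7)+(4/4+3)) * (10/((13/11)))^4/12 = 2488970000/599781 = 4149.80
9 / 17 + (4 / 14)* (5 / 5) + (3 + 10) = 1644 / 119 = 13.82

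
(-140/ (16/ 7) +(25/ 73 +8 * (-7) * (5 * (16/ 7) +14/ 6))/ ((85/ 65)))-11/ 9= -29108365/ 44676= -651.54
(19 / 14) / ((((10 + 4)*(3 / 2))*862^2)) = 19 / 218454936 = 0.00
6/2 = 3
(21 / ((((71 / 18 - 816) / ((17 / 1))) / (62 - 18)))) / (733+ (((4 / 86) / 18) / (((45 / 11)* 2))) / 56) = -551486517120 / 20897951956067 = -0.03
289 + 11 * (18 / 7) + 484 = 5609 / 7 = 801.29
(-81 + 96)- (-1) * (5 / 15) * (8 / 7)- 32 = -349 / 21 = -16.62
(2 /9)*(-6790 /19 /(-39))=13580 /6669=2.04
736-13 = 723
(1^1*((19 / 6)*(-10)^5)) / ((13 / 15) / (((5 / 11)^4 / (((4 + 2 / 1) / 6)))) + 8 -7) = -742187500 / 49927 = -14865.45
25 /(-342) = -25 /342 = -0.07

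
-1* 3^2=-9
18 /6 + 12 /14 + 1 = 34 /7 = 4.86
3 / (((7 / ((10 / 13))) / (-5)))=-150 / 91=-1.65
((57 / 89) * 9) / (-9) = -57 / 89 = -0.64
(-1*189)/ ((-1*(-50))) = -189/ 50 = -3.78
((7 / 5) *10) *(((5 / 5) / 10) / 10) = 7 / 50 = 0.14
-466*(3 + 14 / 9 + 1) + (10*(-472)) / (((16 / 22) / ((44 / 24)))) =-130385 / 9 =-14487.22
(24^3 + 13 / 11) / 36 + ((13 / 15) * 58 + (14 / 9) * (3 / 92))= 19780309 / 45540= 434.35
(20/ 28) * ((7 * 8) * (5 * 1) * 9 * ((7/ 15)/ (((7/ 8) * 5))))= 192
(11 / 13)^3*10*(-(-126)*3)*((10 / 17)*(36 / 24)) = 75467700 / 37349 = 2020.61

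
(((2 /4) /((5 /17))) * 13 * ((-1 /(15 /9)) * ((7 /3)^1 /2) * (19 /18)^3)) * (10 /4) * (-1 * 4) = 10610873 /58320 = 181.94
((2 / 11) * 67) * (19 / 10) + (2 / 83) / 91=9615079 / 415415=23.15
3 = 3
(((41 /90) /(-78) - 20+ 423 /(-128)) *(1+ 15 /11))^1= -5236477 /95040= -55.10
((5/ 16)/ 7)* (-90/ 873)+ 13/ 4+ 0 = 17629/ 5432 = 3.25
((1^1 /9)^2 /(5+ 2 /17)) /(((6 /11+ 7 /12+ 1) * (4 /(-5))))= -935 /660069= -0.00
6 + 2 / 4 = 13 / 2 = 6.50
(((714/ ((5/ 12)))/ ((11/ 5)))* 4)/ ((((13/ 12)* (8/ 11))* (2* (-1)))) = -25704/ 13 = -1977.23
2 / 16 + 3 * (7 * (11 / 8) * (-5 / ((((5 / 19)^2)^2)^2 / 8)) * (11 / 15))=-115080622775191 / 3125000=-36825799.29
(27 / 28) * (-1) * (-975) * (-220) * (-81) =117277875 / 7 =16753982.14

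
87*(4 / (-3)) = -116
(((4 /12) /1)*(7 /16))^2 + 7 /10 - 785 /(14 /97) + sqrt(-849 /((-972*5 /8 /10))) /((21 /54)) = -438537037 /80640 + 4*sqrt(283) /7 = -5428.59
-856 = -856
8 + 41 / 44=8.93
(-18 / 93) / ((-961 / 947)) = 0.19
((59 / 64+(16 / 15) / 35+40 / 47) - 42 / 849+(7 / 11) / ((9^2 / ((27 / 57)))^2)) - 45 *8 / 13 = -16157448030126721 / 622917560865600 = -25.94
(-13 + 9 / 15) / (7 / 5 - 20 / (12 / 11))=93 / 127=0.73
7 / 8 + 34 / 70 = 381 / 280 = 1.36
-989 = -989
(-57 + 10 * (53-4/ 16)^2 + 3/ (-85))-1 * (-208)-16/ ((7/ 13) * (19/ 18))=2527656853/ 90440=27948.44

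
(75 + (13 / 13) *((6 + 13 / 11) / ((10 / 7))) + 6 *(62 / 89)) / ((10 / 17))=14014579 / 97900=143.15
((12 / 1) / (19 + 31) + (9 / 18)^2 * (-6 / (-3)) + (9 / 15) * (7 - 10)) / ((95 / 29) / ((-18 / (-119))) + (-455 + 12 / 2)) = 13833 / 5576825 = 0.00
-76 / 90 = -38 / 45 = -0.84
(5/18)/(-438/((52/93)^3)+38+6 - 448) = -175760/1841012991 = -0.00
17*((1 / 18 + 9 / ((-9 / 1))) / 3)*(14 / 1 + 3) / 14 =-4913 / 756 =-6.50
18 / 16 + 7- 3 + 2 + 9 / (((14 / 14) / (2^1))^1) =201 / 8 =25.12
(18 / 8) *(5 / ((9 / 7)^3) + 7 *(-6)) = -28903 / 324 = -89.21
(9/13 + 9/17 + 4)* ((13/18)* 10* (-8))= -46160/153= -301.70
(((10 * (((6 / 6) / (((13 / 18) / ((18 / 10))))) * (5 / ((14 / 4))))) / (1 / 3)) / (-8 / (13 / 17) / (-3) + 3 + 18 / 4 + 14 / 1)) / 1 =58320 / 13643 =4.27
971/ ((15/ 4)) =3884/ 15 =258.93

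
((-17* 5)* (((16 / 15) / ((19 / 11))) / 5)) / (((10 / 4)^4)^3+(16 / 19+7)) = -12255232 / 69589232685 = -0.00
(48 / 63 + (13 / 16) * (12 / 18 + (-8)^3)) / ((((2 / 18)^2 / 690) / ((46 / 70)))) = -2985246981 / 196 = -15230851.94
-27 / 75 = -9 / 25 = -0.36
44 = 44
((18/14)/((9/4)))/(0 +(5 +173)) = 2/623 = 0.00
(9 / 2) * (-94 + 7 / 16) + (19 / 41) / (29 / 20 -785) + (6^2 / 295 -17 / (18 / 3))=-7710392698379 / 18195911520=-423.74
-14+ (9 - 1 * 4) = -9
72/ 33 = 24/ 11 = 2.18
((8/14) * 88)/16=22/7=3.14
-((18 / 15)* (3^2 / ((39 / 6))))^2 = -11664 / 4225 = -2.76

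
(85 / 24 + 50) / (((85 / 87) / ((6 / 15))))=7453 / 340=21.92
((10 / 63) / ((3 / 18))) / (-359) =-20 / 7539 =-0.00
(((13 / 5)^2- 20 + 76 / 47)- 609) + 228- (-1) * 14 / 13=-391.55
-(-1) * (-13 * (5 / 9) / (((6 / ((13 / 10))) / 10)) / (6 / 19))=-16055 / 324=-49.55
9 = 9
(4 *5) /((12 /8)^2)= 80 /9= 8.89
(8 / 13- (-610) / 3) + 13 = 8461 / 39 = 216.95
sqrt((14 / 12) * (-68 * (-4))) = 2 * sqrt(714) / 3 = 17.81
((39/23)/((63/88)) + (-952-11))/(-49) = 463985/23667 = 19.60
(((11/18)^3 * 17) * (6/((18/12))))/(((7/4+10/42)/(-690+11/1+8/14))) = -71637082/13527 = -5295.86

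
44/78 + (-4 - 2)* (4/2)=-446/39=-11.44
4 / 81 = 0.05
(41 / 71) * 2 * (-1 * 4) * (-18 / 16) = 369 / 71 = 5.20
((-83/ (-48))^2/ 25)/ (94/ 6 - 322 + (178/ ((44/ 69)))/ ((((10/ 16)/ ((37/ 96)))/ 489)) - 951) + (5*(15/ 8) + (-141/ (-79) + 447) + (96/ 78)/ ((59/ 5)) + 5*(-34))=917630392363824967/ 3183297357009120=288.26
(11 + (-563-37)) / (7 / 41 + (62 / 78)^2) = -36730629 / 50048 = -733.91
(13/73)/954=13/69642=0.00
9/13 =0.69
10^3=1000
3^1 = 3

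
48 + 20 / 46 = 1114 / 23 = 48.43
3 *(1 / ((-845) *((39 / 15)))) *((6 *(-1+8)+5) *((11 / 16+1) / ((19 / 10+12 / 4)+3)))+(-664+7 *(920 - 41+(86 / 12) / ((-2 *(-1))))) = 22968923189 / 4165512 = 5514.07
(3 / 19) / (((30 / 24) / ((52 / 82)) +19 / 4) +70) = 312 / 151601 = 0.00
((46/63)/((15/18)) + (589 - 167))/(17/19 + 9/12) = 3374552/13125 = 257.11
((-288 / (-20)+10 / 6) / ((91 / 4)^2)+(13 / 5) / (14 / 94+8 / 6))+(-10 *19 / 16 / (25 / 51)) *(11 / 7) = -1507094467 / 41537496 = -36.28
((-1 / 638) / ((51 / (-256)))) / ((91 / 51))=128 / 29029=0.00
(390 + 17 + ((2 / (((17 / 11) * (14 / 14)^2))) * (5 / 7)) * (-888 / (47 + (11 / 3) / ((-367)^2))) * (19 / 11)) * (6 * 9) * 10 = 11496933018540 / 56498701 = 203490.22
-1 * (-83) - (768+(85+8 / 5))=-3858 / 5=-771.60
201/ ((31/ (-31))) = -201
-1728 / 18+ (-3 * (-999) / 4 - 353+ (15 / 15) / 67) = 80471 / 268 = 300.26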